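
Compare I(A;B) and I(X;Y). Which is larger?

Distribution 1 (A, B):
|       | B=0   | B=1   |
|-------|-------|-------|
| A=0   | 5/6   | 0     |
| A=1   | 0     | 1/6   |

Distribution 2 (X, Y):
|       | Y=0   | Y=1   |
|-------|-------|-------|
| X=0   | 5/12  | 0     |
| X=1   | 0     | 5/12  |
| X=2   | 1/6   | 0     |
Distribution 1 (A, B):
Marginal P(A) (row sums):
  P(A=0) = 5/6 + 0 = 5/6
  P(A=1) = 0 + 1/6 = 1/6
Marginal P(B) (column sums):
  P(B=0) = 5/6 + 0 = 5/6
  P(B=1) = 0 + 1/6 = 1/6

H(A) = -[(5/6)·log₂(5/6) + (1/6)·log₂(1/6)]
  = 0.2192 + 0.4308
  = 0.6500 bits
H(B) = -[(5/6)·log₂(5/6) + (1/6)·log₂(1/6)]
  = 0.2192 + 0.4308
  = 0.6500 bits
H(A,B) = -[(5/6)·log₂(5/6) + (1/6)·log₂(1/6)]
  = 0.2192 + 0.4308
  = 0.6500 bits

I(A;B) = H(A) + H(B) - H(A,B)
  = 0.6500 + 0.6500 - 0.6500
  = 0.6500 bits

Distribution 2 (X, Y):
Marginal P(X) (row sums):
  P(X=0) = 5/12 + 0 = 5/12
  P(X=1) = 0 + 5/12 = 5/12
  P(X=2) = 1/6 + 0 = 1/6
Marginal P(Y) (column sums):
  P(Y=0) = 5/12 + 0 + 1/6 = 7/12
  P(Y=1) = 0 + 5/12 + 0 = 5/12

H(X) = -[(5/12)·log₂(5/12) + (5/12)·log₂(5/12) + (1/6)·log₂(1/6)]
  = 0.5263 + 0.5263 + 0.4308
  = 1.4834 bits
H(Y) = -[(7/12)·log₂(7/12) + (5/12)·log₂(5/12)]
  = 0.4536 + 0.5263
  = 0.9799 bits
H(X,Y) = -[(5/12)·log₂(5/12) + (5/12)·log₂(5/12) + (1/6)·log₂(1/6)]
  = 0.5263 + 0.5263 + 0.4308
  = 1.4834 bits

I(X;Y) = H(X) + H(Y) - H(X,Y)
  = 1.4834 + 0.9799 - 1.4834
  = 0.9799 bits

I(X;Y) = 0.9799 bits > I(A;B) = 0.6500 bits, so (X, Y) has the higher mutual information (stronger dependence).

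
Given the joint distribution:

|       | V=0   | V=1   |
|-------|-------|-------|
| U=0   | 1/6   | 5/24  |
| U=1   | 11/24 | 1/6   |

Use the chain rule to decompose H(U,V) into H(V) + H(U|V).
By the chain rule: H(U,V) = H(V) + H(U|V)

Marginal P(V) (column sums):
  P(V=0) = 1/6 + 11/24 = 5/8
  P(V=1) = 5/24 + 1/6 = 3/8
H(V) = -[(5/8)·log₂(5/8) + (3/8)·log₂(3/8)]
  = 0.4238 + 0.5306
  = 0.9544 bits
H(U|V) = -Σ P(U,V)·log₂ P(U|V), where P(U|V) = P(U,V) / P(V)
  (U=0,V=0): P(U|V) = (1/6)/(5/8) = 4/15;  -(1/6)·log₂(4/15) = 0.3178
  (U=0,V=1): P(U|V) = (5/24)/(3/8) = 5/9;  -(5/24)·log₂(5/9) = 0.1767
  (U=1,V=0): P(U|V) = (11/24)/(5/8) = 11/15;  -(11/24)·log₂(11/15) = 0.2051
  (U=1,V=1): P(U|V) = (1/6)/(3/8) = 4/9;  -(1/6)·log₂(4/9) = 0.1950
H(U|V) = 0.3178 + 0.1767 + 0.2051 + 0.1950
  = 0.8946 bits

H(U,V) = H(V) + H(U|V) = 0.9544 + 0.8946 = 1.8490 bits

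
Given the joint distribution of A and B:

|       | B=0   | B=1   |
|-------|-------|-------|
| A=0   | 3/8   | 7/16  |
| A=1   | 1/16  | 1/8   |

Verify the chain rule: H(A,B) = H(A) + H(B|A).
Left side:
H(A,B) = -[(3/8)·log₂(3/8) + (7/16)·log₂(7/16) + (1/16)·log₂(1/16) + (1/8)·log₂(1/8)]
  = 0.5306 + 0.5218 + 0.2500 + 0.3750
  = 1.6774 bits

Right side:
Marginal P(A) (row sums):
  P(A=0) = 3/8 + 7/16 = 13/16
  P(A=1) = 1/16 + 1/8 = 3/16
H(A) = -[(13/16)·log₂(13/16) + (3/16)·log₂(3/16)]
  = 0.2434 + 0.4528
  = 0.6962 bits
H(B|A) = -Σ P(A,B)·log₂ P(B|A), where P(B|A) = P(A,B) / P(A)
  (A=0,B=0): P(B|A) = (3/8)/(13/16) = 6/13;  -(3/8)·log₂(6/13) = 0.4183
  (A=0,B=1): P(B|A) = (7/16)/(13/16) = 7/13;  -(7/16)·log₂(7/13) = 0.3907
  (A=1,B=0): P(B|A) = (1/16)/(3/16) = 1/3;  -(1/16)·log₂(1/3) = 0.0991
  (A=1,B=1): P(B|A) = (1/8)/(3/16) = 2/3;  -(1/8)·log₂(2/3) = 0.0731
H(B|A) = 0.4183 + 0.3907 + 0.0991 + 0.0731
  = 0.9812 bits
H(A) + H(B|A) = 0.6962 + 0.9812 = 1.6774 bits

Both sides equal 1.6774 bits, so the chain rule holds ✓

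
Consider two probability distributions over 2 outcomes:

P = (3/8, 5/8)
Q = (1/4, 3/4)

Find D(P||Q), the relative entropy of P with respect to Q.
D(P||Q) = Σ P(i) log₂(P(i)/Q(i))
  i=0: (3/8) × log₂((3/8)/(1/4)) = (3/8) × log₂(3/2) = 0.2194
  i=1: (5/8) × log₂((5/8)/(3/4)) = (5/8) × log₂(5/6) = -0.1644
D(P||Q) = 0.2194 - 0.1644
  = 0.0550 bits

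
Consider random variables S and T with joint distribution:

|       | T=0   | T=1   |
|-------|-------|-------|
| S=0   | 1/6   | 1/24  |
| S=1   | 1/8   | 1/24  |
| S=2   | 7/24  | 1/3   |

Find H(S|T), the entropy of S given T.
Marginal P(T) (column sums):
  P(T=0) = 1/6 + 1/8 + 7/24 = 7/12
  P(T=1) = 1/24 + 1/24 + 1/3 = 5/12

H(S|T) = -Σ P(S,T)·log₂ P(S|T), where P(S|T) = P(S,T) / P(T)
  (S=0,T=0): P(S|T) = (1/6)/(7/12) = 2/7;  -(1/6)·log₂(2/7) = 0.3012
  (S=0,T=1): P(S|T) = (1/24)/(5/12) = 1/10;  -(1/24)·log₂(1/10) = 0.1384
  (S=1,T=0): P(S|T) = (1/8)/(7/12) = 3/14;  -(1/8)·log₂(3/14) = 0.2778
  (S=1,T=1): P(S|T) = (1/24)/(5/12) = 1/10;  -(1/24)·log₂(1/10) = 0.1384
  (S=2,T=0): P(S|T) = (7/24)/(7/12) = 1/2;  -(7/24)·log₂(1/2) = 0.2917
  (S=2,T=1): P(S|T) = (1/3)/(5/12) = 4/5;  -(1/3)·log₂(4/5) = 0.1073
H(S|T) = 0.3012 + 0.1384 + 0.2778 + 0.1384 + 0.2917 + 0.1073
  = 1.2548 bits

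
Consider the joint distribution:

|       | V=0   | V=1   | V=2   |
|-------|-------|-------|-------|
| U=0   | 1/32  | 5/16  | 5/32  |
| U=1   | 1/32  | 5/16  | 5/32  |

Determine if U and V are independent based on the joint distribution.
Marginal P(U) (row sums):
  P(U=0) = 1/32 + 5/16 + 5/32 = 1/2
  P(U=1) = 1/32 + 5/16 + 5/32 = 1/2
Marginal P(V) (column sums):
  P(V=0) = 1/32 + 1/32 = 1/16
  P(V=1) = 5/16 + 5/16 = 5/8
  P(V=2) = 5/32 + 5/32 = 5/16

U and V are independent iff P(U=i,V=j) = P(U=i)·P(V=j) for every cell.
  P(U=0)·P(V=0) = 1/2 × 1/16 = 1/32 = P(U=0,V=0) ✓
  P(U=0)·P(V=1) = 1/2 × 5/8 = 5/16 = P(U=0,V=1) ✓
  P(U=0)·P(V=2) = 1/2 × 5/16 = 5/32 = P(U=0,V=2) ✓
  P(U=1)·P(V=0) = 1/2 × 1/16 = 1/32 = P(U=1,V=0) ✓
  P(U=1)·P(V=1) = 1/2 × 5/8 = 5/16 = P(U=1,V=1) ✓
  P(U=1)·P(V=2) = 1/2 × 5/16 = 5/32 = P(U=1,V=2) ✓

Yes, U and V are independent: every cell factors, so I(U;V) = 0 bits.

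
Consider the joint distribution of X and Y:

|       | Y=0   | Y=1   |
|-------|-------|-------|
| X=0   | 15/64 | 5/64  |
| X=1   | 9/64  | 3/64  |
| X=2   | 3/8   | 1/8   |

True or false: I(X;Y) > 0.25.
Marginal P(X) (row sums):
  P(X=0) = 15/64 + 5/64 = 5/16
  P(X=1) = 9/64 + 3/64 = 3/16
  P(X=2) = 3/8 + 1/8 = 1/2
Marginal P(Y) (column sums):
  P(Y=0) = 15/64 + 9/64 + 3/8 = 3/4
  P(Y=1) = 5/64 + 3/64 + 1/8 = 1/4

H(X) = -[(5/16)·log₂(5/16) + (3/16)·log₂(3/16) + (1/2)·log₂(1/2)]
  = 0.5244 + 0.4528 + 0.5000
  = 1.4772 bits
H(Y) = -[(3/4)·log₂(3/4) + (1/4)·log₂(1/4)]
  = 0.3113 + 0.5000
  = 0.8113 bits
H(X,Y) = -[(15/64)·log₂(15/64) + (5/64)·log₂(5/64) + (9/64)·log₂(9/64) + (3/64)·log₂(3/64) + (3/8)·log₂(3/8) + (1/8)·log₂(1/8)]
  = 0.4906 + 0.2873 + 0.3980 + 0.2070 + 0.5306 + 0.3750
  = 2.2885 bits

I(X;Y) = H(X) + H(Y) - H(X,Y)
  = 1.4772 + 0.8113 - 2.2885
  = 0.0000 bits

False. I(X;Y) = 0.0000 bits, which is ≤ 0.25 bits.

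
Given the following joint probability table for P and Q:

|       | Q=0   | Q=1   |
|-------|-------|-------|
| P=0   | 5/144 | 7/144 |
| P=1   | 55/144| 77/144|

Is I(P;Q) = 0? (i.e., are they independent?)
Marginal P(P) (row sums):
  P(P=0) = 5/144 + 7/144 = 1/12
  P(P=1) = 55/144 + 77/144 = 11/12
Marginal P(Q) (column sums):
  P(Q=0) = 5/144 + 55/144 = 5/12
  P(Q=1) = 7/144 + 77/144 = 7/12

P and Q are independent iff P(P=i,Q=j) = P(P=i)·P(Q=j) for every cell.
  P(P=0)·P(Q=0) = 1/12 × 5/12 = 5/144 = P(P=0,Q=0) ✓
  P(P=0)·P(Q=1) = 1/12 × 7/12 = 7/144 = P(P=0,Q=1) ✓
  P(P=1)·P(Q=0) = 11/12 × 5/12 = 55/144 = P(P=1,Q=0) ✓
  P(P=1)·P(Q=1) = 11/12 × 7/12 = 77/144 = P(P=1,Q=1) ✓

Yes, P and Q are independent: every cell factors, so I(P;Q) = 0 bits.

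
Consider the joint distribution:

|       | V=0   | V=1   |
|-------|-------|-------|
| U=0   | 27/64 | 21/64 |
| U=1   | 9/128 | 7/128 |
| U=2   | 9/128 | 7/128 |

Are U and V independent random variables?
Marginal P(U) (row sums):
  P(U=0) = 27/64 + 21/64 = 3/4
  P(U=1) = 9/128 + 7/128 = 1/8
  P(U=2) = 9/128 + 7/128 = 1/8
Marginal P(V) (column sums):
  P(V=0) = 27/64 + 9/128 + 9/128 = 9/16
  P(V=1) = 21/64 + 7/128 + 7/128 = 7/16

U and V are independent iff P(U=i,V=j) = P(U=i)·P(V=j) for every cell.
  P(U=0)·P(V=0) = 3/4 × 9/16 = 27/64 = P(U=0,V=0) ✓
  P(U=0)·P(V=1) = 3/4 × 7/16 = 21/64 = P(U=0,V=1) ✓
  P(U=1)·P(V=0) = 1/8 × 9/16 = 9/128 = P(U=1,V=0) ✓
  P(U=1)·P(V=1) = 1/8 × 7/16 = 7/128 = P(U=1,V=1) ✓
  P(U=2)·P(V=0) = 1/8 × 9/16 = 9/128 = P(U=2,V=0) ✓
  P(U=2)·P(V=1) = 1/8 × 7/16 = 7/128 = P(U=2,V=1) ✓

Yes, U and V are independent: every cell factors, so I(U;V) = 0 bits.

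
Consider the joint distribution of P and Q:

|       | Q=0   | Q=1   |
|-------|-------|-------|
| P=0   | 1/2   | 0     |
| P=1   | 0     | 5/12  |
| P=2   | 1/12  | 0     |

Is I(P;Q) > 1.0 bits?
Marginal P(P) (row sums):
  P(P=0) = 1/2 + 0 = 1/2
  P(P=1) = 0 + 5/12 = 5/12
  P(P=2) = 1/12 + 0 = 1/12
Marginal P(Q) (column sums):
  P(Q=0) = 1/2 + 0 + 1/12 = 7/12
  P(Q=1) = 0 + 5/12 + 0 = 5/12

H(P) = -[(1/2)·log₂(1/2) + (5/12)·log₂(5/12) + (1/12)·log₂(1/12)]
  = 0.5000 + 0.5263 + 0.2987
  = 1.3250 bits
H(Q) = -[(7/12)·log₂(7/12) + (5/12)·log₂(5/12)]
  = 0.4536 + 0.5263
  = 0.9799 bits
H(P,Q) = -[(1/2)·log₂(1/2) + (5/12)·log₂(5/12) + (1/12)·log₂(1/12)]
  = 0.5000 + 0.5263 + 0.2987
  = 1.3250 bits

I(P;Q) = H(P) + H(Q) - H(P,Q)
  = 1.3250 + 0.9799 - 1.3250
  = 0.9799 bits

No. I(P;Q) = 0.9799 bits, which is ≤ 1.0 bits.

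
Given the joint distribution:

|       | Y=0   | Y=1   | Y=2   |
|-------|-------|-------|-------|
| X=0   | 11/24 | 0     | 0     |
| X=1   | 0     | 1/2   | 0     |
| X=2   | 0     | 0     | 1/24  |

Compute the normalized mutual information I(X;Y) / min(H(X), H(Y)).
Marginal P(X) (row sums):
  P(X=0) = 11/24 + 0 + 0 = 11/24
  P(X=1) = 0 + 1/2 + 0 = 1/2
  P(X=2) = 0 + 0 + 1/24 = 1/24
Marginal P(Y) (column sums):
  P(Y=0) = 11/24 + 0 + 0 = 11/24
  P(Y=1) = 0 + 1/2 + 0 = 1/2
  P(Y=2) = 0 + 0 + 1/24 = 1/24

H(X) = -[(11/24)·log₂(11/24) + (1/2)·log₂(1/2) + (1/24)·log₂(1/24)]
  = 0.5159 + 0.5000 + 0.1910
  = 1.2069 bits
H(Y) = -[(11/24)·log₂(11/24) + (1/2)·log₂(1/2) + (1/24)·log₂(1/24)]
  = 0.5159 + 0.5000 + 0.1910
  = 1.2069 bits
H(X,Y) = -[(11/24)·log₂(11/24) + (1/2)·log₂(1/2) + (1/24)·log₂(1/24)]
  = 0.5159 + 0.5000 + 0.1910
  = 1.2069 bits

I(X;Y) = H(X) + H(Y) - H(X,Y)
  = 1.2069 + 1.2069 - 1.2069
  = 1.2069 bits

min(H(X), H(Y)) = min(1.2069, 1.2069) = 1.2069 bits
Normalized MI = 1.2069 / 1.2069 = 1.0000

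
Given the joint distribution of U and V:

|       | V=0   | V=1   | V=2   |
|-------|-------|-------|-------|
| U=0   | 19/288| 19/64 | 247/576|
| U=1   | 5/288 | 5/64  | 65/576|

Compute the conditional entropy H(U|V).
Marginal P(V) (column sums):
  P(V=0) = 19/288 + 5/288 = 1/12
  P(V=1) = 19/64 + 5/64 = 3/8
  P(V=2) = 247/576 + 65/576 = 13/24

H(U|V) = -Σ P(U,V)·log₂ P(U|V), where P(U|V) = P(U,V) / P(V)
  (U=0,V=0): P(U|V) = (19/288)/(1/12) = 19/24;  -(19/288)·log₂(19/24) = 0.0222
  (U=0,V=1): P(U|V) = (19/64)/(3/8) = 19/24;  -(19/64)·log₂(19/24) = 0.1001
  (U=0,V=2): P(U|V) = (247/576)/(13/24) = 19/24;  -(247/576)·log₂(19/24) = 0.1445
  (U=1,V=0): P(U|V) = (5/288)/(1/12) = 5/24;  -(5/288)·log₂(5/24) = 0.0393
  (U=1,V=1): P(U|V) = (5/64)/(3/8) = 5/24;  -(5/64)·log₂(5/24) = 0.1768
  (U=1,V=2): P(U|V) = (65/576)/(13/24) = 5/24;  -(65/576)·log₂(5/24) = 0.2554
H(U|V) = 0.0222 + 0.1001 + 0.1445 + 0.0393 + 0.1768 + 0.2554
  = 0.7383 bits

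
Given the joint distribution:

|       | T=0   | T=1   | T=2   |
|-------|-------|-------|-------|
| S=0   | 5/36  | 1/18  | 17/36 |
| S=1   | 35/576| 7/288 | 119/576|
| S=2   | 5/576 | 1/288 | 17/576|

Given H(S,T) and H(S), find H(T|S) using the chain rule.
From the chain rule: H(S,T) = H(S) + H(T|S)
Therefore: H(T|S) = H(S,T) - H(S)

H(S,T) = -[(5/36)·log₂(5/36) + (1/18)·log₂(1/18) + (17/36)·log₂(17/36) + (35/576)·log₂(35/576) + (7/288)·log₂(7/288) + (119/576)·log₂(119/576) + (5/576)·log₂(5/576) + (1/288)·log₂(1/288) + (17/576)·log₂(17/576)]
  = 0.3956 + 0.2317 + 0.5112 + 0.2455 + 0.1303 + 0.4700 + 0.0594 + 0.0284 + 0.1500
  = 2.2221 bits
Marginal P(S) (row sums):
  P(S=0) = 5/36 + 1/18 + 17/36 = 2/3
  P(S=1) = 35/576 + 7/288 + 119/576 = 7/24
  P(S=2) = 5/576 + 1/288 + 17/576 = 1/24
H(S) = -[(2/3)·log₂(2/3) + (7/24)·log₂(7/24) + (1/24)·log₂(1/24)]
  = 0.3900 + 0.5185 + 0.1910
  = 1.0995 bits

H(T|S) = 2.2221 - 1.0995 = 1.1226 bits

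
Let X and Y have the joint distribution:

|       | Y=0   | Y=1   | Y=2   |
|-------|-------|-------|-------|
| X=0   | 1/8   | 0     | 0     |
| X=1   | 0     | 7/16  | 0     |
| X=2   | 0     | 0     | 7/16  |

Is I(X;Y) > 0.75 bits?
Marginal P(X) (row sums):
  P(X=0) = 1/8 + 0 + 0 = 1/8
  P(X=1) = 0 + 7/16 + 0 = 7/16
  P(X=2) = 0 + 0 + 7/16 = 7/16
Marginal P(Y) (column sums):
  P(Y=0) = 1/8 + 0 + 0 = 1/8
  P(Y=1) = 0 + 7/16 + 0 = 7/16
  P(Y=2) = 0 + 0 + 7/16 = 7/16

H(X) = -[(1/8)·log₂(1/8) + (7/16)·log₂(7/16) + (7/16)·log₂(7/16)]
  = 0.3750 + 0.5218 + 0.5218
  = 1.4186 bits
H(Y) = -[(1/8)·log₂(1/8) + (7/16)·log₂(7/16) + (7/16)·log₂(7/16)]
  = 0.3750 + 0.5218 + 0.5218
  = 1.4186 bits
H(X,Y) = -[(1/8)·log₂(1/8) + (7/16)·log₂(7/16) + (7/16)·log₂(7/16)]
  = 0.3750 + 0.5218 + 0.5218
  = 1.4186 bits

I(X;Y) = H(X) + H(Y) - H(X,Y)
  = 1.4186 + 1.4186 - 1.4186
  = 1.4186 bits

Yes. I(X;Y) = 1.4186 bits, which is > 0.75 bits.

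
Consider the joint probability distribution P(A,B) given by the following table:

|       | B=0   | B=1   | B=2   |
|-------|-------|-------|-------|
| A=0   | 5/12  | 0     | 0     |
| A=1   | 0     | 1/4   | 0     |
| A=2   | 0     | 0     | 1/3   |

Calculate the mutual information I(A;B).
Marginal P(A) (row sums):
  P(A=0) = 5/12 + 0 + 0 = 5/12
  P(A=1) = 0 + 1/4 + 0 = 1/4
  P(A=2) = 0 + 0 + 1/3 = 1/3
Marginal P(B) (column sums):
  P(B=0) = 5/12 + 0 + 0 = 5/12
  P(B=1) = 0 + 1/4 + 0 = 1/4
  P(B=2) = 0 + 0 + 1/3 = 1/3

H(A) = -[(5/12)·log₂(5/12) + (1/4)·log₂(1/4) + (1/3)·log₂(1/3)]
  = 0.5263 + 0.5000 + 0.5283
  = 1.5546 bits
H(B) = -[(5/12)·log₂(5/12) + (1/4)·log₂(1/4) + (1/3)·log₂(1/3)]
  = 0.5263 + 0.5000 + 0.5283
  = 1.5546 bits
H(A,B) = -[(5/12)·log₂(5/12) + (1/4)·log₂(1/4) + (1/3)·log₂(1/3)]
  = 0.5263 + 0.5000 + 0.5283
  = 1.5546 bits

I(A;B) = H(A) + H(B) - H(A,B)
  = 1.5546 + 1.5546 - 1.5546
  = 1.5546 bits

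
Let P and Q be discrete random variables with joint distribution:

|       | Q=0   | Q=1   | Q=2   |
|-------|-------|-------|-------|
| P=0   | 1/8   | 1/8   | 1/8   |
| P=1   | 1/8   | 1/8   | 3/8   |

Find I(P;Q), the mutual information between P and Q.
Marginal P(P) (row sums):
  P(P=0) = 1/8 + 1/8 + 1/8 = 3/8
  P(P=1) = 1/8 + 1/8 + 3/8 = 5/8
Marginal P(Q) (column sums):
  P(Q=0) = 1/8 + 1/8 = 1/4
  P(Q=1) = 1/8 + 1/8 = 1/4
  P(Q=2) = 1/8 + 3/8 = 1/2

H(P) = -[(3/8)·log₂(3/8) + (5/8)·log₂(5/8)]
  = 0.5306 + 0.4238
  = 0.9544 bits
H(Q) = -[(1/4)·log₂(1/4) + (1/4)·log₂(1/4) + (1/2)·log₂(1/2)]
  = 0.5000 + 0.5000 + 0.5000
  = 1.5000 bits
H(P,Q) = -[(1/8)·log₂(1/8) + (1/8)·log₂(1/8) + (1/8)·log₂(1/8) + (1/8)·log₂(1/8) + (1/8)·log₂(1/8) + (3/8)·log₂(3/8)]
  = 0.3750 + 0.3750 + 0.3750 + 0.3750 + 0.3750 + 0.5306
  = 2.4056 bits

I(P;Q) = H(P) + H(Q) - H(P,Q)
  = 0.9544 + 1.5000 - 2.4056
  = 0.0488 bits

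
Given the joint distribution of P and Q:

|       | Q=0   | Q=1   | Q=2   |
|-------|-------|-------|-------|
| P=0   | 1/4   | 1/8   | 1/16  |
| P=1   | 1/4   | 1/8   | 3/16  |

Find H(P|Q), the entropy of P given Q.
Marginal P(Q) (column sums):
  P(Q=0) = 1/4 + 1/4 = 1/2
  P(Q=1) = 1/8 + 1/8 = 1/4
  P(Q=2) = 1/16 + 3/16 = 1/4

H(P|Q) = -Σ P(P,Q)·log₂ P(P|Q), where P(P|Q) = P(P,Q) / P(Q)
  (P=0,Q=0): P(P|Q) = (1/4)/(1/2) = 1/2;  -(1/4)·log₂(1/2) = 0.2500
  (P=0,Q=1): P(P|Q) = (1/8)/(1/4) = 1/2;  -(1/8)·log₂(1/2) = 0.1250
  (P=0,Q=2): P(P|Q) = (1/16)/(1/4) = 1/4;  -(1/16)·log₂(1/4) = 0.1250
  (P=1,Q=0): P(P|Q) = (1/4)/(1/2) = 1/2;  -(1/4)·log₂(1/2) = 0.2500
  (P=1,Q=1): P(P|Q) = (1/8)/(1/4) = 1/2;  -(1/8)·log₂(1/2) = 0.1250
  (P=1,Q=2): P(P|Q) = (3/16)/(1/4) = 3/4;  -(3/16)·log₂(3/4) = 0.0778
H(P|Q) = 0.2500 + 0.1250 + 0.1250 + 0.2500 + 0.1250 + 0.0778
  = 0.9528 bits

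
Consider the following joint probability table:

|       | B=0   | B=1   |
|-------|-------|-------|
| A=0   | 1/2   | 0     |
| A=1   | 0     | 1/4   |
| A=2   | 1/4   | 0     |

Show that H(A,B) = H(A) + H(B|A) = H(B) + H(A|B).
Marginal P(A) (row sums):
  P(A=0) = 1/2 + 0 = 1/2
  P(A=1) = 0 + 1/4 = 1/4
  P(A=2) = 1/4 + 0 = 1/4
Marginal P(B) (column sums):
  P(B=0) = 1/2 + 0 + 1/4 = 3/4
  P(B=1) = 0 + 1/4 + 0 = 1/4

Decomposition 1: H(A) + H(B|A)
H(A) = -[(1/2)·log₂(1/2) + (1/4)·log₂(1/4) + (1/4)·log₂(1/4)]
  = 0.5000 + 0.5000 + 0.5000
  = 1.5000 bits
H(B|A) = -Σ P(A,B)·log₂ P(B|A), where P(B|A) = P(A,B) / P(A)
  (cells with P(A,B) = 0 contribute 0)
  (A=0,B=0): P(B|A) = (1/2)/(1/2) = 1;  -(1/2)·log₂(1) = 0.0000
  (A=1,B=1): P(B|A) = (1/4)/(1/4) = 1;  -(1/4)·log₂(1) = 0.0000
  (A=2,B=0): P(B|A) = (1/4)/(1/4) = 1;  -(1/4)·log₂(1) = 0.0000
H(B|A) = 0.0000 + 0.0000 + 0.0000
  = 0.0000 bits
H(A) + H(B|A) = 1.5000 + 0.0000 = 1.5000 bits

Decomposition 2: H(B) + H(A|B)
H(B) = -[(3/4)·log₂(3/4) + (1/4)·log₂(1/4)]
  = 0.3113 + 0.5000
  = 0.8113 bits
H(A|B) = -Σ P(A,B)·log₂ P(A|B), where P(A|B) = P(A,B) / P(B)
  (cells with P(A,B) = 0 contribute 0)
  (A=0,B=0): P(A|B) = (1/2)/(3/4) = 2/3;  -(1/2)·log₂(2/3) = 0.2925
  (A=1,B=1): P(A|B) = (1/4)/(1/4) = 1;  -(1/4)·log₂(1) = 0.0000
  (A=2,B=0): P(A|B) = (1/4)/(3/4) = 1/3;  -(1/4)·log₂(1/3) = 0.3962
H(A|B) = 0.2925 + 0.0000 + 0.3962
  = 0.6887 bits
H(B) + H(A|B) = 0.8113 + 0.6887 = 1.5000 bits

Direct computation of the joint entropy:
H(A,B) = -[(1/2)·log₂(1/2) + (1/4)·log₂(1/4) + (1/4)·log₂(1/4)]
  = 0.5000 + 0.5000 + 0.5000
  = 1.5000 bits

All three agree: H(A,B) = 1.5000 bits ✓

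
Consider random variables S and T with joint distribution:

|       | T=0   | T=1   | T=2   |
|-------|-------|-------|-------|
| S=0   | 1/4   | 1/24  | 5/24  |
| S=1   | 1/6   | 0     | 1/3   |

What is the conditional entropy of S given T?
Marginal P(T) (column sums):
  P(T=0) = 1/4 + 1/6 = 5/12
  P(T=1) = 1/24 + 0 = 1/24
  P(T=2) = 5/24 + 1/3 = 13/24

H(S|T) = -Σ P(S,T)·log₂ P(S|T), where P(S|T) = P(S,T) / P(T)
  (cells with P(S,T) = 0 contribute 0)
  (S=0,T=0): P(S|T) = (1/4)/(5/12) = 3/5;  -(1/4)·log₂(3/5) = 0.1842
  (S=0,T=1): P(S|T) = (1/24)/(1/24) = 1;  -(1/24)·log₂(1) = 0.0000
  (S=0,T=2): P(S|T) = (5/24)/(13/24) = 5/13;  -(5/24)·log₂(5/13) = 0.2872
  (S=1,T=0): P(S|T) = (1/6)/(5/12) = 2/5;  -(1/6)·log₂(2/5) = 0.2203
  (S=1,T=2): P(S|T) = (1/3)/(13/24) = 8/13;  -(1/3)·log₂(8/13) = 0.2335
H(S|T) = 0.1842 + 0.0000 + 0.2872 + 0.2203 + 0.2335
  = 0.9252 bits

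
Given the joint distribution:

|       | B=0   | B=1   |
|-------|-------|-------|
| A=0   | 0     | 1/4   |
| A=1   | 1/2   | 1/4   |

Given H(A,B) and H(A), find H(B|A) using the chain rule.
From the chain rule: H(A,B) = H(A) + H(B|A)
Therefore: H(B|A) = H(A,B) - H(A)

H(A,B) = -[(1/4)·log₂(1/4) + (1/2)·log₂(1/2) + (1/4)·log₂(1/4)]
  = 0.5000 + 0.5000 + 0.5000
  = 1.5000 bits
Marginal P(A) (row sums):
  P(A=0) = 0 + 1/4 = 1/4
  P(A=1) = 1/2 + 1/4 = 3/4
H(A) = -[(1/4)·log₂(1/4) + (3/4)·log₂(3/4)]
  = 0.5000 + 0.3113
  = 0.8113 bits

H(B|A) = 1.5000 - 0.8113 = 0.6887 bits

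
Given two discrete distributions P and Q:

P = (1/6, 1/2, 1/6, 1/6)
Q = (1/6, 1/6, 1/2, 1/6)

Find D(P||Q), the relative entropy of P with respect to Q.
D(P||Q) = Σ P(i) log₂(P(i)/Q(i))
  i=0: (1/6) × log₂((1/6)/(1/6)) = (1/6) × log₂(1) = 0.0000
  i=1: (1/2) × log₂((1/2)/(1/6)) = (1/2) × log₂(3) = 0.7925
  i=2: (1/6) × log₂((1/6)/(1/2)) = (1/6) × log₂(1/3) = -0.2642
  i=3: (1/6) × log₂((1/6)/(1/6)) = (1/6) × log₂(1) = 0.0000
D(P||Q) = 0.0000 + 0.7925 - 0.2642 + 0.0000
  = 0.5283 bits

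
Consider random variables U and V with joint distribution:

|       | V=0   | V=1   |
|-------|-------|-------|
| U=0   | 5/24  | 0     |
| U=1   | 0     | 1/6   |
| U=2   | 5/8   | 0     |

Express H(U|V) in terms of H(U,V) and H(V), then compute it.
H(U|V) = H(U,V) - H(V)

Marginal P(V) (column sums):
  P(V=0) = 5/24 + 0 + 5/8 = 5/6
  P(V=1) = 0 + 1/6 + 0 = 1/6

H(U,V) = -[(5/24)·log₂(5/24) + (1/6)·log₂(1/6) + (5/8)·log₂(5/8)]
  = 0.4715 + 0.4308 + 0.4238
  = 1.3261 bits
H(V) = -[(5/6)·log₂(5/6) + (1/6)·log₂(1/6)]
  = 0.2192 + 0.4308
  = 0.6500 bits

H(U|V) = 1.3261 - 0.6500 = 0.6761 bits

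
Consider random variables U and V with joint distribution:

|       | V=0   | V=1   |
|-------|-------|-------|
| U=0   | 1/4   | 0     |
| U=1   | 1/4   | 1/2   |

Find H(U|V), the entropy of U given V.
Marginal P(V) (column sums):
  P(V=0) = 1/4 + 1/4 = 1/2
  P(V=1) = 0 + 1/2 = 1/2

H(U|V) = -Σ P(U,V)·log₂ P(U|V), where P(U|V) = P(U,V) / P(V)
  (cells with P(U,V) = 0 contribute 0)
  (U=0,V=0): P(U|V) = (1/4)/(1/2) = 1/2;  -(1/4)·log₂(1/2) = 0.2500
  (U=1,V=0): P(U|V) = (1/4)/(1/2) = 1/2;  -(1/4)·log₂(1/2) = 0.2500
  (U=1,V=1): P(U|V) = (1/2)/(1/2) = 1;  -(1/2)·log₂(1) = 0.0000
H(U|V) = 0.2500 + 0.2500 + 0.0000
  = 0.5000 bits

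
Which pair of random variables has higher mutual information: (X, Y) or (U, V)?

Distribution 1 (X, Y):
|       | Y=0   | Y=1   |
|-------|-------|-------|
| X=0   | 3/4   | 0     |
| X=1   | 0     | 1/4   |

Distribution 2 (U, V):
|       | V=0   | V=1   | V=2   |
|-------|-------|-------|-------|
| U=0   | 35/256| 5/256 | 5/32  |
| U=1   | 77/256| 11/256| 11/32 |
Distribution 1 (X, Y):
Marginal P(X) (row sums):
  P(X=0) = 3/4 + 0 = 3/4
  P(X=1) = 0 + 1/4 = 1/4
Marginal P(Y) (column sums):
  P(Y=0) = 3/4 + 0 = 3/4
  P(Y=1) = 0 + 1/4 = 1/4

H(X) = -[(3/4)·log₂(3/4) + (1/4)·log₂(1/4)]
  = 0.3113 + 0.5000
  = 0.8113 bits
H(Y) = -[(3/4)·log₂(3/4) + (1/4)·log₂(1/4)]
  = 0.3113 + 0.5000
  = 0.8113 bits
H(X,Y) = -[(3/4)·log₂(3/4) + (1/4)·log₂(1/4)]
  = 0.3113 + 0.5000
  = 0.8113 bits

I(X;Y) = H(X) + H(Y) - H(X,Y)
  = 0.8113 + 0.8113 - 0.8113
  = 0.8113 bits

Distribution 2 (U, V):
Marginal P(U) (row sums):
  P(U=0) = 35/256 + 5/256 + 5/32 = 5/16
  P(U=1) = 77/256 + 11/256 + 11/32 = 11/16
Marginal P(V) (column sums):
  P(V=0) = 35/256 + 77/256 = 7/16
  P(V=1) = 5/256 + 11/256 = 1/16
  P(V=2) = 5/32 + 11/32 = 1/2

H(U) = -[(5/16)·log₂(5/16) + (11/16)·log₂(11/16)]
  = 0.5244 + 0.3716
  = 0.8960 bits
H(V) = -[(7/16)·log₂(7/16) + (1/16)·log₂(1/16) + (1/2)·log₂(1/2)]
  = 0.5218 + 0.2500 + 0.5000
  = 1.2718 bits
H(U,V) = -[(35/256)·log₂(35/256) + (5/256)·log₂(5/256) + (5/32)·log₂(5/32) + (77/256)·log₂(77/256) + (11/256)·log₂(11/256) + (11/32)·log₂(11/32)]
  = 0.3925 + 0.1109 + 0.4184 + 0.5213 + 0.1951 + 0.5296
  = 2.1678 bits

I(U;V) = H(U) + H(V) - H(U,V)
  = 0.8960 + 1.2718 - 2.1678
  = 0.0000 bits

I(X;Y) = 0.8113 bits > I(U;V) = 0.0000 bits, so (X, Y) has the higher mutual information (stronger dependence).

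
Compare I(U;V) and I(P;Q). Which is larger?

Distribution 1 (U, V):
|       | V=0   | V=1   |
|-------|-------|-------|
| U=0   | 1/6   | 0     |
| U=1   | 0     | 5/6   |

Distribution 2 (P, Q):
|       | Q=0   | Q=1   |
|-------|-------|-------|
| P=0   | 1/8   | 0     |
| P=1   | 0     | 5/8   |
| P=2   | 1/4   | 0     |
Distribution 1 (U, V):
Marginal P(U) (row sums):
  P(U=0) = 1/6 + 0 = 1/6
  P(U=1) = 0 + 5/6 = 5/6
Marginal P(V) (column sums):
  P(V=0) = 1/6 + 0 = 1/6
  P(V=1) = 0 + 5/6 = 5/6

H(U) = -[(1/6)·log₂(1/6) + (5/6)·log₂(5/6)]
  = 0.4308 + 0.2192
  = 0.6500 bits
H(V) = -[(1/6)·log₂(1/6) + (5/6)·log₂(5/6)]
  = 0.4308 + 0.2192
  = 0.6500 bits
H(U,V) = -[(1/6)·log₂(1/6) + (5/6)·log₂(5/6)]
  = 0.4308 + 0.2192
  = 0.6500 bits

I(U;V) = H(U) + H(V) - H(U,V)
  = 0.6500 + 0.6500 - 0.6500
  = 0.6500 bits

Distribution 2 (P, Q):
Marginal P(P) (row sums):
  P(P=0) = 1/8 + 0 = 1/8
  P(P=1) = 0 + 5/8 = 5/8
  P(P=2) = 1/4 + 0 = 1/4
Marginal P(Q) (column sums):
  P(Q=0) = 1/8 + 0 + 1/4 = 3/8
  P(Q=1) = 0 + 5/8 + 0 = 5/8

H(P) = -[(1/8)·log₂(1/8) + (5/8)·log₂(5/8) + (1/4)·log₂(1/4)]
  = 0.3750 + 0.4238 + 0.5000
  = 1.2988 bits
H(Q) = -[(3/8)·log₂(3/8) + (5/8)·log₂(5/8)]
  = 0.5306 + 0.4238
  = 0.9544 bits
H(P,Q) = -[(1/8)·log₂(1/8) + (5/8)·log₂(5/8) + (1/4)·log₂(1/4)]
  = 0.3750 + 0.4238 + 0.5000
  = 1.2988 bits

I(P;Q) = H(P) + H(Q) - H(P,Q)
  = 1.2988 + 0.9544 - 1.2988
  = 0.9544 bits

I(P;Q) = 0.9544 bits > I(U;V) = 0.6500 bits, so (P, Q) has the higher mutual information (stronger dependence).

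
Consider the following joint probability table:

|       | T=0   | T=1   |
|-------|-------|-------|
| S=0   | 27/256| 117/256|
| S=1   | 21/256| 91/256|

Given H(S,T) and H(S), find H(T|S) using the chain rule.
From the chain rule: H(S,T) = H(S) + H(T|S)
Therefore: H(T|S) = H(S,T) - H(S)

H(S,T) = -[(27/256)·log₂(27/256) + (117/256)·log₂(117/256) + (21/256)·log₂(21/256) + (91/256)·log₂(91/256)]
  = 0.3423 + 0.5163 + 0.2959 + 0.5304
  = 1.6849 bits
Marginal P(S) (row sums):
  P(S=0) = 27/256 + 117/256 = 9/16
  P(S=1) = 21/256 + 91/256 = 7/16
H(S) = -[(9/16)·log₂(9/16) + (7/16)·log₂(7/16)]
  = 0.4669 + 0.5218
  = 0.9887 bits

H(T|S) = 1.6849 - 0.9887 = 0.6962 bits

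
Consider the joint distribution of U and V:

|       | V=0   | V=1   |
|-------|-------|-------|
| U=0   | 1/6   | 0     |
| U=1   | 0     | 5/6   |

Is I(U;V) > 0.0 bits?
Marginal P(U) (row sums):
  P(U=0) = 1/6 + 0 = 1/6
  P(U=1) = 0 + 5/6 = 5/6
Marginal P(V) (column sums):
  P(V=0) = 1/6 + 0 = 1/6
  P(V=1) = 0 + 5/6 = 5/6

H(U) = -[(1/6)·log₂(1/6) + (5/6)·log₂(5/6)]
  = 0.4308 + 0.2192
  = 0.6500 bits
H(V) = -[(1/6)·log₂(1/6) + (5/6)·log₂(5/6)]
  = 0.4308 + 0.2192
  = 0.6500 bits
H(U,V) = -[(1/6)·log₂(1/6) + (5/6)·log₂(5/6)]
  = 0.4308 + 0.2192
  = 0.6500 bits

I(U;V) = H(U) + H(V) - H(U,V)
  = 0.6500 + 0.6500 - 0.6500
  = 0.6500 bits

Yes. I(U;V) = 0.6500 bits, which is > 0.0 bits.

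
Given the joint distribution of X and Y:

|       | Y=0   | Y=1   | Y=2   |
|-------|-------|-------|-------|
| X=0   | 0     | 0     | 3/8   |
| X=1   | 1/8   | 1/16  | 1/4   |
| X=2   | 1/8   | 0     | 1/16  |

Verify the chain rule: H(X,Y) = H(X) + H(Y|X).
Left side:
H(X,Y) = -[(3/8)·log₂(3/8) + (1/8)·log₂(1/8) + (1/16)·log₂(1/16) + (1/4)·log₂(1/4) + (1/8)·log₂(1/8) + (1/16)·log₂(1/16)]
  = 0.5306 + 0.3750 + 0.2500 + 0.5000 + 0.3750 + 0.2500
  = 2.2806 bits

Right side:
Marginal P(X) (row sums):
  P(X=0) = 0 + 0 + 3/8 = 3/8
  P(X=1) = 1/8 + 1/16 + 1/4 = 7/16
  P(X=2) = 1/8 + 0 + 1/16 = 3/16
H(X) = -[(3/8)·log₂(3/8) + (7/16)·log₂(7/16) + (3/16)·log₂(3/16)]
  = 0.5306 + 0.5218 + 0.4528
  = 1.5052 bits
H(Y|X) = -Σ P(X,Y)·log₂ P(Y|X), where P(Y|X) = P(X,Y) / P(X)
  (cells with P(X,Y) = 0 contribute 0)
  (X=0,Y=2): P(Y|X) = (3/8)/(3/8) = 1;  -(3/8)·log₂(1) = 0.0000
  (X=1,Y=0): P(Y|X) = (1/8)/(7/16) = 2/7;  -(1/8)·log₂(2/7) = 0.2259
  (X=1,Y=1): P(Y|X) = (1/16)/(7/16) = 1/7;  -(1/16)·log₂(1/7) = 0.1755
  (X=1,Y=2): P(Y|X) = (1/4)/(7/16) = 4/7;  -(1/4)·log₂(4/7) = 0.2018
  (X=2,Y=0): P(Y|X) = (1/8)/(3/16) = 2/3;  -(1/8)·log₂(2/3) = 0.0731
  (X=2,Y=2): P(Y|X) = (1/16)/(3/16) = 1/3;  -(1/16)·log₂(1/3) = 0.0991
H(Y|X) = 0.0000 + 0.2259 + 0.1755 + 0.2018 + 0.0731 + 0.0991
  = 0.7754 bits
H(X) + H(Y|X) = 1.5052 + 0.7754 = 2.2806 bits

Both sides equal 2.2806 bits, so the chain rule holds ✓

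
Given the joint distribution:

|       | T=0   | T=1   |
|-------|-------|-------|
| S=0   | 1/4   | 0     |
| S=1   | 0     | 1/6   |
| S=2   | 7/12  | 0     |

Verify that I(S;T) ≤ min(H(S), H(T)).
Marginal P(S) (row sums):
  P(S=0) = 1/4 + 0 = 1/4
  P(S=1) = 0 + 1/6 = 1/6
  P(S=2) = 7/12 + 0 = 7/12
Marginal P(T) (column sums):
  P(T=0) = 1/4 + 0 + 7/12 = 5/6
  P(T=1) = 0 + 1/6 + 0 = 1/6

H(S) = -[(1/4)·log₂(1/4) + (1/6)·log₂(1/6) + (7/12)·log₂(7/12)]
  = 0.5000 + 0.4308 + 0.4536
  = 1.3844 bits
H(T) = -[(5/6)·log₂(5/6) + (1/6)·log₂(1/6)]
  = 0.2192 + 0.4308
  = 0.6500 bits
H(S,T) = -[(1/4)·log₂(1/4) + (1/6)·log₂(1/6) + (7/12)·log₂(7/12)]
  = 0.5000 + 0.4308 + 0.4536
  = 1.3844 bits

I(S;T) = H(S) + H(T) - H(S,T)
  = 1.3844 + 0.6500 - 1.3844
  = 0.6500 bits

min(H(S), H(T)) = min(1.3844, 0.6500) = 0.6500 bits
Since 0.6500 ≤ 0.6500, the bound is satisfied ✓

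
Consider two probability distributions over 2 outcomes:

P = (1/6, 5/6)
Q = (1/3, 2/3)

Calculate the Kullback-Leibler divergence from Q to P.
D(P||Q) = Σ P(i) log₂(P(i)/Q(i))
  i=0: (1/6) × log₂((1/6)/(1/3)) = (1/6) × log₂(1/2) = -0.1667
  i=1: (5/6) × log₂((5/6)/(2/3)) = (5/6) × log₂(5/4) = 0.2683
D(P||Q) = -0.1667 + 0.2683
  = 0.1016 bits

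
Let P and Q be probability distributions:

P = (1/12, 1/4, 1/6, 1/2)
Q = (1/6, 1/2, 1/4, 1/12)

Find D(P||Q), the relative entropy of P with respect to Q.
D(P||Q) = Σ P(i) log₂(P(i)/Q(i))
  i=0: (1/12) × log₂((1/12)/(1/6)) = (1/12) × log₂(1/2) = -0.0833
  i=1: (1/4) × log₂((1/4)/(1/2)) = (1/4) × log₂(1/2) = -0.2500
  i=2: (1/6) × log₂((1/6)/(1/4)) = (1/6) × log₂(2/3) = -0.0975
  i=3: (1/2) × log₂((1/2)/(1/12)) = (1/2) × log₂(6) = 1.2925
D(P||Q) = -0.0833 - 0.2500 - 0.0975 + 1.2925
  = 0.8617 bits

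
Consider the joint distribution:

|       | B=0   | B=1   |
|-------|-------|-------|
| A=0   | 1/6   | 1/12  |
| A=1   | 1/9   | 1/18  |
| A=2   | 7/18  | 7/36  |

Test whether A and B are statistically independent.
Marginal P(A) (row sums):
  P(A=0) = 1/6 + 1/12 = 1/4
  P(A=1) = 1/9 + 1/18 = 1/6
  P(A=2) = 7/18 + 7/36 = 7/12
Marginal P(B) (column sums):
  P(B=0) = 1/6 + 1/9 + 7/18 = 2/3
  P(B=1) = 1/12 + 1/18 + 7/36 = 1/3

A and B are independent iff P(A=i,B=j) = P(A=i)·P(B=j) for every cell.
  P(A=0)·P(B=0) = 1/4 × 2/3 = 1/6 = P(A=0,B=0) ✓
  P(A=0)·P(B=1) = 1/4 × 1/3 = 1/12 = P(A=0,B=1) ✓
  P(A=1)·P(B=0) = 1/6 × 2/3 = 1/9 = P(A=1,B=0) ✓
  P(A=1)·P(B=1) = 1/6 × 1/3 = 1/18 = P(A=1,B=1) ✓
  P(A=2)·P(B=0) = 7/12 × 2/3 = 7/18 = P(A=2,B=0) ✓
  P(A=2)·P(B=1) = 7/12 × 1/3 = 7/36 = P(A=2,B=1) ✓

Yes, A and B are independent: every cell factors, so I(A;B) = 0 bits.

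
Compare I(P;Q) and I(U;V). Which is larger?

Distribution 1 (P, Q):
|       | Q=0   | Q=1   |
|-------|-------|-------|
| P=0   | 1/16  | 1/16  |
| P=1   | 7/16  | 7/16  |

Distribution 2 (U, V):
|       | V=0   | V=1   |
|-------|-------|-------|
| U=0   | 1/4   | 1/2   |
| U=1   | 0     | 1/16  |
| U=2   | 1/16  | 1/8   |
Distribution 1 (P, Q):
Marginal P(P) (row sums):
  P(P=0) = 1/16 + 1/16 = 1/8
  P(P=1) = 7/16 + 7/16 = 7/8
Marginal P(Q) (column sums):
  P(Q=0) = 1/16 + 7/16 = 1/2
  P(Q=1) = 1/16 + 7/16 = 1/2

H(P) = -[(1/8)·log₂(1/8) + (7/8)·log₂(7/8)]
  = 0.3750 + 0.1686
  = 0.5436 bits
H(Q) = -[(1/2)·log₂(1/2) + (1/2)·log₂(1/2)]
  = 0.5000 + 0.5000
  = 1.0000 bits
H(P,Q) = -[(1/16)·log₂(1/16) + (1/16)·log₂(1/16) + (7/16)·log₂(7/16) + (7/16)·log₂(7/16)]
  = 0.2500 + 0.2500 + 0.5218 + 0.5218
  = 1.5436 bits

I(P;Q) = H(P) + H(Q) - H(P,Q)
  = 0.5436 + 1.0000 - 1.5436
  = 0.0000 bits

Distribution 2 (U, V):
Marginal P(U) (row sums):
  P(U=0) = 1/4 + 1/2 = 3/4
  P(U=1) = 0 + 1/16 = 1/16
  P(U=2) = 1/16 + 1/8 = 3/16
Marginal P(V) (column sums):
  P(V=0) = 1/4 + 0 + 1/16 = 5/16
  P(V=1) = 1/2 + 1/16 + 1/8 = 11/16

H(U) = -[(3/4)·log₂(3/4) + (1/16)·log₂(1/16) + (3/16)·log₂(3/16)]
  = 0.3113 + 0.2500 + 0.4528
  = 1.0141 bits
H(V) = -[(5/16)·log₂(5/16) + (11/16)·log₂(11/16)]
  = 0.5244 + 0.3716
  = 0.8960 bits
H(U,V) = -[(1/4)·log₂(1/4) + (1/2)·log₂(1/2) + (1/16)·log₂(1/16) + (1/16)·log₂(1/16) + (1/8)·log₂(1/8)]
  = 0.5000 + 0.5000 + 0.2500 + 0.2500 + 0.3750
  = 1.8750 bits

I(U;V) = H(U) + H(V) - H(U,V)
  = 1.0141 + 0.8960 - 1.8750
  = 0.0351 bits

I(U;V) = 0.0351 bits > I(P;Q) = 0.0000 bits, so (U, V) has the higher mutual information (stronger dependence).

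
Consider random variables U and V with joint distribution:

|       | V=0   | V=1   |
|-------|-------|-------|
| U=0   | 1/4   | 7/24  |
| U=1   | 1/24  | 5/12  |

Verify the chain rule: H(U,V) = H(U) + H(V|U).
Left side:
H(U,V) = -[(1/4)·log₂(1/4) + (7/24)·log₂(7/24) + (1/24)·log₂(1/24) + (5/12)·log₂(5/12)]
  = 0.5000 + 0.5185 + 0.1910 + 0.5263
  = 1.7358 bits

Right side:
Marginal P(U) (row sums):
  P(U=0) = 1/4 + 7/24 = 13/24
  P(U=1) = 1/24 + 5/12 = 11/24
H(U) = -[(13/24)·log₂(13/24) + (11/24)·log₂(11/24)]
  = 0.4791 + 0.5159
  = 0.9950 bits
H(V|U) = -Σ P(U,V)·log₂ P(V|U), where P(V|U) = P(U,V) / P(U)
  (U=0,V=0): P(V|U) = (1/4)/(13/24) = 6/13;  -(1/4)·log₂(6/13) = 0.2789
  (U=0,V=1): P(V|U) = (7/24)/(13/24) = 7/13;  -(7/24)·log₂(7/13) = 0.2605
  (U=1,V=0): P(V|U) = (1/24)/(11/24) = 1/11;  -(1/24)·log₂(1/11) = 0.1441
  (U=1,V=1): P(V|U) = (5/12)/(11/24) = 10/11;  -(5/12)·log₂(10/11) = 0.0573
H(V|U) = 0.2789 + 0.2605 + 0.1441 + 0.0573
  = 0.7408 bits
H(U) + H(V|U) = 0.9950 + 0.7408 = 1.7358 bits

Both sides equal 1.7358 bits, so the chain rule holds ✓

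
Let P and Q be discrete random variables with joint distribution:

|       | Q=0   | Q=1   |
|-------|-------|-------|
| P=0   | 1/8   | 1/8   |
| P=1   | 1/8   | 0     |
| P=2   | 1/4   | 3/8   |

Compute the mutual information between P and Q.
Marginal P(P) (row sums):
  P(P=0) = 1/8 + 1/8 = 1/4
  P(P=1) = 1/8 + 0 = 1/8
  P(P=2) = 1/4 + 3/8 = 5/8
Marginal P(Q) (column sums):
  P(Q=0) = 1/8 + 1/8 + 1/4 = 1/2
  P(Q=1) = 1/8 + 0 + 3/8 = 1/2

H(P) = -[(1/4)·log₂(1/4) + (1/8)·log₂(1/8) + (5/8)·log₂(5/8)]
  = 0.5000 + 0.3750 + 0.4238
  = 1.2988 bits
H(Q) = -[(1/2)·log₂(1/2) + (1/2)·log₂(1/2)]
  = 0.5000 + 0.5000
  = 1.0000 bits
H(P,Q) = -[(1/8)·log₂(1/8) + (1/8)·log₂(1/8) + (1/8)·log₂(1/8) + (1/4)·log₂(1/4) + (3/8)·log₂(3/8)]
  = 0.3750 + 0.3750 + 0.3750 + 0.5000 + 0.5306
  = 2.1556 bits

I(P;Q) = H(P) + H(Q) - H(P,Q)
  = 1.2988 + 1.0000 - 2.1556
  = 0.1432 bits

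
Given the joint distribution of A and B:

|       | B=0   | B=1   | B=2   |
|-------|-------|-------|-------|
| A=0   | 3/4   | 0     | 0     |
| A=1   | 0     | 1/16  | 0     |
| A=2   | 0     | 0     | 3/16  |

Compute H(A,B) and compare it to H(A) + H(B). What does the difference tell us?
Marginal P(A) (row sums):
  P(A=0) = 3/4 + 0 + 0 = 3/4
  P(A=1) = 0 + 1/16 + 0 = 1/16
  P(A=2) = 0 + 0 + 3/16 = 3/16
Marginal P(B) (column sums):
  P(B=0) = 3/4 + 0 + 0 = 3/4
  P(B=1) = 0 + 1/16 + 0 = 1/16
  P(B=2) = 0 + 0 + 3/16 = 3/16

H(A,B) = -[(3/4)·log₂(3/4) + (1/16)·log₂(1/16) + (3/16)·log₂(3/16)]
  = 0.3113 + 0.2500 + 0.4528
  = 1.0141 bits
H(A) = -[(3/4)·log₂(3/4) + (1/16)·log₂(1/16) + (3/16)·log₂(3/16)]
  = 0.3113 + 0.2500 + 0.4528
  = 1.0141 bits
H(B) = -[(3/4)·log₂(3/4) + (1/16)·log₂(1/16) + (3/16)·log₂(3/16)]
  = 0.3113 + 0.2500 + 0.4528
  = 1.0141 bits

H(A) + H(B) = 1.0141 + 1.0141 = 2.0282 bits
Difference: H(A) + H(B) - H(A,B) = 2.0282 - 1.0141 = 1.0141 bits = I(A;B)

The difference is the mutual information; it is positive here, so A and B are dependent (knowing one reduces uncertainty about the other by 1.0141 bits).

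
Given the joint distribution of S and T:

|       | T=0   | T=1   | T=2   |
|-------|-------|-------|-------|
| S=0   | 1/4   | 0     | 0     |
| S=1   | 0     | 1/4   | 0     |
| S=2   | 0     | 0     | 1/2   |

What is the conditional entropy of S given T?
Marginal P(T) (column sums):
  P(T=0) = 1/4 + 0 + 0 = 1/4
  P(T=1) = 0 + 1/4 + 0 = 1/4
  P(T=2) = 0 + 0 + 1/2 = 1/2

H(S|T) = -Σ P(S,T)·log₂ P(S|T), where P(S|T) = P(S,T) / P(T)
  (cells with P(S,T) = 0 contribute 0)
  (S=0,T=0): P(S|T) = (1/4)/(1/4) = 1;  -(1/4)·log₂(1) = 0.0000
  (S=1,T=1): P(S|T) = (1/4)/(1/4) = 1;  -(1/4)·log₂(1) = 0.0000
  (S=2,T=2): P(S|T) = (1/2)/(1/2) = 1;  -(1/2)·log₂(1) = 0.0000
H(S|T) = 0.0000 + 0.0000 + 0.0000
  = 0.0000 bits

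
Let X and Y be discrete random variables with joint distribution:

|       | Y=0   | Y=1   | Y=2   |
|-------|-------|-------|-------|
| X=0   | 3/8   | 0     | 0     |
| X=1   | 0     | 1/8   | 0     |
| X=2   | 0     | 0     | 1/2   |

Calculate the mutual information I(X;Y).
Marginal P(X) (row sums):
  P(X=0) = 3/8 + 0 + 0 = 3/8
  P(X=1) = 0 + 1/8 + 0 = 1/8
  P(X=2) = 0 + 0 + 1/2 = 1/2
Marginal P(Y) (column sums):
  P(Y=0) = 3/8 + 0 + 0 = 3/8
  P(Y=1) = 0 + 1/8 + 0 = 1/8
  P(Y=2) = 0 + 0 + 1/2 = 1/2

H(X) = -[(3/8)·log₂(3/8) + (1/8)·log₂(1/8) + (1/2)·log₂(1/2)]
  = 0.5306 + 0.3750 + 0.5000
  = 1.4056 bits
H(Y) = -[(3/8)·log₂(3/8) + (1/8)·log₂(1/8) + (1/2)·log₂(1/2)]
  = 0.5306 + 0.3750 + 0.5000
  = 1.4056 bits
H(X,Y) = -[(3/8)·log₂(3/8) + (1/8)·log₂(1/8) + (1/2)·log₂(1/2)]
  = 0.5306 + 0.3750 + 0.5000
  = 1.4056 bits

I(X;Y) = H(X) + H(Y) - H(X,Y)
  = 1.4056 + 1.4056 - 1.4056
  = 1.4056 bits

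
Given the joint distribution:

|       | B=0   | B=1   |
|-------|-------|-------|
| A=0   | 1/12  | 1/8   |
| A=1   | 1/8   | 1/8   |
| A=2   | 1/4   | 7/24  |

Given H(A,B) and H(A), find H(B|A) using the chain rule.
From the chain rule: H(A,B) = H(A) + H(B|A)
Therefore: H(B|A) = H(A,B) - H(A)

H(A,B) = -[(1/12)·log₂(1/12) + (1/8)·log₂(1/8) + (1/8)·log₂(1/8) + (1/8)·log₂(1/8) + (1/4)·log₂(1/4) + (7/24)·log₂(7/24)]
  = 0.2987 + 0.3750 + 0.3750 + 0.3750 + 0.5000 + 0.5185
  = 2.4422 bits
Marginal P(A) (row sums):
  P(A=0) = 1/12 + 1/8 = 5/24
  P(A=1) = 1/8 + 1/8 = 1/4
  P(A=2) = 1/4 + 7/24 = 13/24
H(A) = -[(5/24)·log₂(5/24) + (1/4)·log₂(1/4) + (13/24)·log₂(13/24)]
  = 0.4715 + 0.5000 + 0.4791
  = 1.4506 bits

H(B|A) = 2.4422 - 1.4506 = 0.9916 bits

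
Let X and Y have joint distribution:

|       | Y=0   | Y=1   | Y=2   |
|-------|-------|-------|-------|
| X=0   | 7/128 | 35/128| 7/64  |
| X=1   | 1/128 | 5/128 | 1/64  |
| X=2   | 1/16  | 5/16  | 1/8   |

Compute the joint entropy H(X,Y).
H(X,Y) = -Σ P(X,Y) log₂ P(X,Y), summed over the non-zero cells:
H(X,Y) = -[(7/128)·log₂(7/128) + (35/128)·log₂(35/128) + (7/64)·log₂(7/64) + (1/128)·log₂(1/128) + (5/128)·log₂(5/128) + (1/64)·log₂(1/64) + (1/16)·log₂(1/16) + (5/16)·log₂(5/16) + (1/8)·log₂(1/8)]
  = 0.2293 + 0.5115 + 0.3492 + 0.0547 + 0.1827 + 0.0938 + 0.2500 + 0.5244 + 0.3750
  = 2.5706 bits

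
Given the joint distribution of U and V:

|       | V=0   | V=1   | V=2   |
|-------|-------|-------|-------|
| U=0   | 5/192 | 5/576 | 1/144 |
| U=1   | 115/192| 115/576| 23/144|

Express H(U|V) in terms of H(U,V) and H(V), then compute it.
H(U|V) = H(U,V) - H(V)

Marginal P(V) (column sums):
  P(V=0) = 5/192 + 115/192 = 5/8
  P(V=1) = 5/576 + 115/576 = 5/24
  P(V=2) = 1/144 + 23/144 = 1/6

H(U,V) = -[(5/192)·log₂(5/192) + (5/576)·log₂(5/576) + (1/144)·log₂(1/144) + (115/192)·log₂(115/192) + (115/576)·log₂(115/576) + (23/144)·log₂(23/144)]
  = 0.1371 + 0.0594 + 0.0498 + 0.4429 + 0.4641 + 0.4227
  = 1.5760 bits
H(V) = -[(5/8)·log₂(5/8) + (5/24)·log₂(5/24) + (1/6)·log₂(1/6)]
  = 0.4238 + 0.4715 + 0.4308
  = 1.3261 bits

H(U|V) = 1.5760 - 1.3261 = 0.2499 bits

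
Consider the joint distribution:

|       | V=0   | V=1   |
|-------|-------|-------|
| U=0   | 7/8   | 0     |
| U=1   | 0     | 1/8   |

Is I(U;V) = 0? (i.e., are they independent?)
Marginal P(U) (row sums):
  P(U=0) = 7/8 + 0 = 7/8
  P(U=1) = 0 + 1/8 = 1/8
Marginal P(V) (column sums):
  P(V=0) = 7/8 + 0 = 7/8
  P(V=1) = 0 + 1/8 = 1/8

U and V are independent iff P(U=i,V=j) = P(U=i)·P(V=j) for every cell.
  P(U=0)·P(V=0) = 7/8 × 7/8 = 49/64, but P(U=0,V=0) = 7/8 ✗

No, U and V are not independent. Quantitatively, I(U;V) > 0:

H(U) = -[(7/8)·log₂(7/8) + (1/8)·log₂(1/8)]
  = 0.1686 + 0.3750
  = 0.5436 bits
H(V) = -[(7/8)·log₂(7/8) + (1/8)·log₂(1/8)]
  = 0.1686 + 0.3750
  = 0.5436 bits
H(U,V) = -[(7/8)·log₂(7/8) + (1/8)·log₂(1/8)]
  = 0.1686 + 0.3750
  = 0.5436 bits
I(U;V) = H(U) + H(V) - H(U,V) = 0.5436 + 0.5436 - 0.5436 = 0.5436 bits > 0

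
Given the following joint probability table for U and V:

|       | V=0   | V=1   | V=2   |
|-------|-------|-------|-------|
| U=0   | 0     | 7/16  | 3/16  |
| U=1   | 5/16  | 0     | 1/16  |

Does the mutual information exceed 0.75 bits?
Marginal P(U) (row sums):
  P(U=0) = 0 + 7/16 + 3/16 = 5/8
  P(U=1) = 5/16 + 0 + 1/16 = 3/8
Marginal P(V) (column sums):
  P(V=0) = 0 + 5/16 = 5/16
  P(V=1) = 7/16 + 0 = 7/16
  P(V=2) = 3/16 + 1/16 = 1/4

H(U) = -[(5/8)·log₂(5/8) + (3/8)·log₂(3/8)]
  = 0.4238 + 0.5306
  = 0.9544 bits
H(V) = -[(5/16)·log₂(5/16) + (7/16)·log₂(7/16) + (1/4)·log₂(1/4)]
  = 0.5244 + 0.5218 + 0.5000
  = 1.5462 bits
H(U,V) = -[(7/16)·log₂(7/16) + (3/16)·log₂(3/16) + (5/16)·log₂(5/16) + (1/16)·log₂(1/16)]
  = 0.5218 + 0.4528 + 0.5244 + 0.2500
  = 1.7490 bits

I(U;V) = H(U) + H(V) - H(U,V)
  = 0.9544 + 1.5462 - 1.7490
  = 0.7516 bits

Yes. I(U;V) = 0.7516 bits, which is > 0.75 bits.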